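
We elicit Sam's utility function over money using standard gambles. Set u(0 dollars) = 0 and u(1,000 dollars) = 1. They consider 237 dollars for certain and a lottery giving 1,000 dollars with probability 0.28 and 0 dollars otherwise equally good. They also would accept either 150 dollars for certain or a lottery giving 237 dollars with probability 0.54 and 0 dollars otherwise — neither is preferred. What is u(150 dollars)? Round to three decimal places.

0.151

The first gamble pins u(237 dollars): it must equal 0.28·1 + 0.72·0 = 0.28.
The second indifference gives u(150 dollars) = 0.54·u(237 dollars) + 0.46·u(0 dollars) = 0.54·0.28 + 0.46·0.00 = 0.1512.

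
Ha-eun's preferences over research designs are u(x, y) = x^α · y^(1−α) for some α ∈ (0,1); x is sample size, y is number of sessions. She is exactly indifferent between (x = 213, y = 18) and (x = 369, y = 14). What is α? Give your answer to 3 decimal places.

Indifference: 213^α · 18^(1−α) = 369^α · 14^(1−α).
Rearrange to (213/369)^α = (14/18)^(1−α) and take logs: α·-0.549504 = (1−α)·-0.251314.
Thus α·(-0.800818) = -0.251314, so α = -0.251314/-0.800818 ≈ 0.314.

α ≈ 0.314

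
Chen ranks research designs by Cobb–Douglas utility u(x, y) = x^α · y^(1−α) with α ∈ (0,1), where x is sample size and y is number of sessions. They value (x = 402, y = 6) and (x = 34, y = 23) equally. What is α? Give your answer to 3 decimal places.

Indifference: 402^α · 6^(1−α) = 34^α · 23^(1−α).
Taking logs: α·ln 402 + (1−α)·ln 6 = α·ln 34 + (1−α)·ln 23, i.e. α·2.470092 = (1−α)·1.343735.
Thus α·(3.813827) = 1.343735, so α = 1.343735/3.813827 ≈ 0.352.

α ≈ 0.352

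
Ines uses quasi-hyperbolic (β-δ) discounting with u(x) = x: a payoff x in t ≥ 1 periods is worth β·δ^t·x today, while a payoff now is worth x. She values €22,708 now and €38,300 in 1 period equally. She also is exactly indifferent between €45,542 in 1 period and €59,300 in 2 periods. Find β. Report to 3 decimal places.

From the later pair, β·δ^1·45542 = β·δ^2·59300; dividing through, δ = 45542/59300 = 0.76799.
Substituting δ into 22708 = β·δ·38300: β = 22708/(29414.142) ≈ 0.772.

β ≈ 0.772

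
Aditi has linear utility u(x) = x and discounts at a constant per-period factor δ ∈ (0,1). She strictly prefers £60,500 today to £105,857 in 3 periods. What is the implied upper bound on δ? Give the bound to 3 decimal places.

The preference means 60500 > δ^3·105857.
Dividing by 105857: δ^3 < 0.57153. Both sides are positive, so the cube root keeps the direction.
δ < (60500/105857)^(1/3) ≈ 0.830.

δ < 0.830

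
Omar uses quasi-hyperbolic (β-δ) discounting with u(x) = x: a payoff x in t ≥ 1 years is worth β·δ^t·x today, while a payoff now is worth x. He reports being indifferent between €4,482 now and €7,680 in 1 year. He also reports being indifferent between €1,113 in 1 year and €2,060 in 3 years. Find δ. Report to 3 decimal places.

From the later pair, β·δ^1·1113 = β·δ^3·2060; dividing through, δ^2 = 1113/2060 = 0.54029, so δ = 0.73505.

δ ≈ 0.735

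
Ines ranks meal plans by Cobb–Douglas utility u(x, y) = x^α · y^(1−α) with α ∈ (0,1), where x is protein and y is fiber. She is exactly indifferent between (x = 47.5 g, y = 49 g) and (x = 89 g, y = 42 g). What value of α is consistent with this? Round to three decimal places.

α ≈ 0.197

The Cobb–Douglas utilities coincide, so 47.5^α·49^(1−α) = 89^α·42^(1−α).
(47.5/89)^α = (42/49)^(1−α); take logs: α·ln(47.5/89) = (1−α)·ln(42/49), i.e. α·-0.627907 = (1−α)·-0.154151.
With A = -0.627907 and B = -0.154151: α·A = (1−α)·B, so α = B/(A+B) = -0.154151/-0.782058 ≈ 0.197.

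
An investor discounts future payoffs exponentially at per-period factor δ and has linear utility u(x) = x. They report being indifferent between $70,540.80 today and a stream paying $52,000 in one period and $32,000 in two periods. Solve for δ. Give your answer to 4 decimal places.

The stream is worth 52000δ + 32000δ² today, so 52000δ + 32000δ² = 70540.80.
So 32000δ² + 52000δ − 70540.80 = 0.
The positive root is δ = [−52000 + √(52000² + 4·32000·70540.80)] / (2·32000) = (−52000 + 108320.000)/64000 ≈ 0.8800.

δ ≈ 0.8800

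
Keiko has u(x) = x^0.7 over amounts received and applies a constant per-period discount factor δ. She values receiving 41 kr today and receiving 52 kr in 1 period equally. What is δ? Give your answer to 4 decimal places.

δ ≈ 0.8467

Equating discounted utilities: u(41) = δ·u(52) ⇒ δ = u(41)/u(52).
Since u(x) = x^0.7, δ = (41/52)^0.7 = 0.78846^0.7 = 0.84673.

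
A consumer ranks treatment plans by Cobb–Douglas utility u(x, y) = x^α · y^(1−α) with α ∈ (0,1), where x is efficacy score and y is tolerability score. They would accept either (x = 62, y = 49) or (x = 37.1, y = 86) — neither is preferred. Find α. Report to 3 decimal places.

α ≈ 0.523

Indifference: 62^α · 49^(1−α) = 37.1^α · 86^(1−α).
Rearrange to (62/37.1)^α = (86/49)^(1−α) and take logs: α·0.513517 = (1−α)·0.562527.
With A = 0.513517 and B = 0.562527: α·A = (1−α)·B, so α = B/(A+B) = 0.562527/1.076044 ≈ 0.523.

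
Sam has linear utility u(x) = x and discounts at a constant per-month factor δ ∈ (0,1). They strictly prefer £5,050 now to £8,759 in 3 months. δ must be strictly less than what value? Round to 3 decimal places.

Under u(x) = x this choice says 5050 > δ^3·8759.
Hence δ^3 < 5050/8759 = 0.57655, and x ↦ x^(1/3) is increasing on (0,∞).
δ < 0.57655^(1/3) = 0.832.

δ < 0.832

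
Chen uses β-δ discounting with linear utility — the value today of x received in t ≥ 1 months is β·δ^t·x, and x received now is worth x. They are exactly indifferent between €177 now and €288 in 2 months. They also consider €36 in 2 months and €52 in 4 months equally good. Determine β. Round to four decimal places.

From the later pair, β·δ^2·36 = β·δ^4·52; dividing through, δ^2 = 36/52 = 0.69231, so δ = 0.83205.
Substituting δ into 177 = β·δ^2·288: β = 177/(199.385) ≈ 0.8877.

β ≈ 0.8877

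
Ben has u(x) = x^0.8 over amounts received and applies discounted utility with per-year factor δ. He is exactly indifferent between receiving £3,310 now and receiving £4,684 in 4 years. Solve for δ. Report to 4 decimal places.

δ ≈ 0.9329

Indifference means u(3310) = δ^4 · u(4684), so δ^4 = u(3310)/u(4684).
Since u(x) = x^0.8, δ^4 = (3310/4684)^0.8 = 0.70666^0.8 = 0.75748.
Hence δ = (0.75748)^(1/4) = 0.932915.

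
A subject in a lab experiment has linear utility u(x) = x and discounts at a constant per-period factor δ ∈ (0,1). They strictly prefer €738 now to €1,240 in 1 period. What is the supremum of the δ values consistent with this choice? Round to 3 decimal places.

δ < 0.595

The preference means 738 > δ·1240.
So δ < 738/1240 = 0.59516.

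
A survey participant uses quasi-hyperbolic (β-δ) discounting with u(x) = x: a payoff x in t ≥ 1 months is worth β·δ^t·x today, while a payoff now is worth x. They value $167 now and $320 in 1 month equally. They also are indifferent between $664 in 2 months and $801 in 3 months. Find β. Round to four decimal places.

From the later pair, β·δ^2·664 = β·δ^3·801; dividing through, δ = 664/801 = 0.82896.
Substituting δ into 167 = β·δ·320: β = 167/(265.268) ≈ 0.6296.

β ≈ 0.6296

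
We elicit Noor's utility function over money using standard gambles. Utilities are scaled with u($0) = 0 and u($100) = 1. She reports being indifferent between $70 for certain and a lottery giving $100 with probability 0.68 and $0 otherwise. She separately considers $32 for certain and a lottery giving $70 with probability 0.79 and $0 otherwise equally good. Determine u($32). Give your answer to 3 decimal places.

First, u($70) = 0.68·u($100) + 0.32·u($0) = 0.68.
Then u($32) = 0.79·u($70) + 0.21·u($0) = 0.79·0.68 + 0.21·0.00 = 0.5372.

0.537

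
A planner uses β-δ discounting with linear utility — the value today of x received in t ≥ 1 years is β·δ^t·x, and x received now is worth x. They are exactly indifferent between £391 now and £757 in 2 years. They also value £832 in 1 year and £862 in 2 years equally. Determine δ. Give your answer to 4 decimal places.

From the later pair, β·δ^1·832 = β·δ^2·862; dividing through, δ = 832/862 = 0.96520.

δ ≈ 0.9652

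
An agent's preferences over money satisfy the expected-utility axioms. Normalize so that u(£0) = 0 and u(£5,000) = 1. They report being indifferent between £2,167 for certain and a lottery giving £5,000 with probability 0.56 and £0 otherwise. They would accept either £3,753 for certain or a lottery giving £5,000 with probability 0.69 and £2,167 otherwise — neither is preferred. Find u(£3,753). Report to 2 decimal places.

0.86

From the first indifference, u(£2,167) = 0.56·u(£5,000) + 0.44·u(£0) = 0.56·1 + 0.44·0 = 0.56.
Chaining: u(£3,753) = 0.69·1.00 + 0.31·0.56 = 0.8636.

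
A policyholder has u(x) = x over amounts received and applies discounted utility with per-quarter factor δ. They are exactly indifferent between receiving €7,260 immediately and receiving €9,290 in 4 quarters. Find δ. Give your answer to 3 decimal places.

δ ≈ 0.940

The payoff in 4 quarters is discounted by δ^4, so u(7260) = δ^4·u(9290) and δ^4 = u(7260)/u(9290).
With u(x) = x: δ^4 = 7260/9290 = 0.78149.
Hence δ = (0.78149)^(1/4) = 0.94022.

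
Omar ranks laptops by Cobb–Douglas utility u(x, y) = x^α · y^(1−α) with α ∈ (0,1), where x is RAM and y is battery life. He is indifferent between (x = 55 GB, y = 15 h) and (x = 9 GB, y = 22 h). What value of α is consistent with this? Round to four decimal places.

The Cobb–Douglas utilities coincide, so 55^α·15^(1−α) = 9^α·22^(1−α).
Taking logs: α·ln 55 + (1−α)·ln 15 = α·ln 9 + (1−α)·ln 22, i.e. α·1.8101086 = (1−α)·0.3829923.
With A = 1.8101086 and B = 0.3829923: α·A = (1−α)·B, so α = B/(A+B) = 0.3829923/2.1931009 ≈ 0.1746.

α ≈ 0.1746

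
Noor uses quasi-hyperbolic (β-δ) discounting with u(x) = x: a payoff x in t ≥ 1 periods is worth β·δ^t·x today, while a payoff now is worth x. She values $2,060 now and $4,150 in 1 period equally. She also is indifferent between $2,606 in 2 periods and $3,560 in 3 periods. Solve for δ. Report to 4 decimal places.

δ ≈ 0.7320

From the later pair, β·δ^2·2606 = β·δ^3·3560; dividing through, δ = 2606/3560 = 0.73202.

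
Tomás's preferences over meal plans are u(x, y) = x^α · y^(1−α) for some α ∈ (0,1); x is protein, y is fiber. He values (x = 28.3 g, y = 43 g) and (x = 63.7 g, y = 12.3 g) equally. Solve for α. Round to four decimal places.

α ≈ 0.6067

Indifference: 28.3^α · 43^(1−α) = 63.7^α · 12.3^(1−α).
(28.3/63.7)^α = (12.3/43)^(1−α); take logs: α·ln(28.3/63.7) = (1−α)·ln(12.3/43), i.e. α·-0.8113228 = (1−α)·-1.2516009.
So α/(1−α) = (-1.2516009)/(-0.8113228) = 1.5426670, and α = 1.5426670/2.5426670 ≈ 0.6067.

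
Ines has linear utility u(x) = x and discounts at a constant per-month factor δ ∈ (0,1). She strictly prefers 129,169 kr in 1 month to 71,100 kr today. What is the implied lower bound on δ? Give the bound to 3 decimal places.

Under u(x) = x this choice says 71100 < δ·129169.
Dividing through by 129169 gives δ > 0.55044.

δ > 0.550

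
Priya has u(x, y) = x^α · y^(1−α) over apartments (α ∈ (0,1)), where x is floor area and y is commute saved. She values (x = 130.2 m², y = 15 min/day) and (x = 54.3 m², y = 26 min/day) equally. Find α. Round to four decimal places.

Set the two utilities equal: 130.2^α·15^(1−α) = 54.3^α·26^(1−α).
Taking logs: α·ln 130.2 + (1−α)·ln 15 = α·ln 54.3 + (1−α)·ln 26, i.e. α·0.8745475 = (1−α)·0.5500463.
With A = 0.8745475 and B = 0.5500463: α·A = (1−α)·B, so α = B/(A+B) = 0.5500463/1.4245938 ≈ 0.3861.

α ≈ 0.3861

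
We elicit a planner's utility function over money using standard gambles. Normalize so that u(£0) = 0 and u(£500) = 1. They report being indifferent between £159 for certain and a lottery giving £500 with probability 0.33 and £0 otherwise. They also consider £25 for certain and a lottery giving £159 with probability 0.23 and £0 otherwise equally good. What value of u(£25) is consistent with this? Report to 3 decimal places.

0.076

First, u(£159) = 0.33·u(£500) + 0.67·u(£0) = 0.33.
The second indifference gives u(£25) = 0.23·u(£159) + 0.77·u(£0) = 0.23·0.33 + 0.77·0.00 = 0.0759.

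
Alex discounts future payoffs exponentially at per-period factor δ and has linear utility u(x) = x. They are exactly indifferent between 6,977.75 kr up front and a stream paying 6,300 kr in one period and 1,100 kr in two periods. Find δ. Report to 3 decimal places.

δ ≈ 0.950

Equating present values: 6977.75 = 6300δ + 1100δ².
So 1100δ² + 6300δ − 6977.75 = 0.
The positive root is δ = [−6300 + √(6300² + 4·1100·6977.75)] / (2·1100) = (−6300 + 8390.000)/2200 ≈ 0.950.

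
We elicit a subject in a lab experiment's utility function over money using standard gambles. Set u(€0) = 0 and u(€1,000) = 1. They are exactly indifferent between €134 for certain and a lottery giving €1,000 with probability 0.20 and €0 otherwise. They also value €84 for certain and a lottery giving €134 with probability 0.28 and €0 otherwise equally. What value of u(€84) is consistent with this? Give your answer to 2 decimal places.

0.06

First, u(€134) = 0.20·u(€1,000) + 0.80·u(€0) = 0.20.
Then u(€84) = 0.28·u(€134) + 0.72·u(€0) = 0.28·0.20 + 0.72·0.00 = 0.0560.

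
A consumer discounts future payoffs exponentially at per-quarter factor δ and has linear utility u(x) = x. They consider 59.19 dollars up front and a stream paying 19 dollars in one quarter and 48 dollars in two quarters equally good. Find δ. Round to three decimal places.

δ ≈ 0.930

The stream is worth 19δ + 48δ² today, so 19δ + 48δ² = 59.19.
So 48δ² + 19δ − 59.19 = 0.
The positive root is δ = [−19 + √(19² + 4·48·59.19)] / (2·48) = (−19 + 108.284)/96 ≈ 0.930.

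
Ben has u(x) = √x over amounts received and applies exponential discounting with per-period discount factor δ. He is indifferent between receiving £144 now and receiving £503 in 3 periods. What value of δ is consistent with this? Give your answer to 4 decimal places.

δ ≈ 0.8118

The payoff in 3 periods is discounted by δ^3, so u(144) = δ^3·u(503) and δ^3 = u(144)/u(503).
Since u(x) = √x, δ^3 = √(144/503) = 0.53505.
Taking the cube root: δ = 0.53505^(1/3) ≈ 0.8118.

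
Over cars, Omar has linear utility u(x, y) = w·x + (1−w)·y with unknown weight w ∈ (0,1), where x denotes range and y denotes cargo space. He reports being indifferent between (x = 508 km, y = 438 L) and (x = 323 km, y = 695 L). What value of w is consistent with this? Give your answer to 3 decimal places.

w = 0.581

Indifference: w·508 + (1−w)·438 = w·323 + (1−w)·695.
Collecting terms: w·185 = (1−w)·257.
So w/(1−w) = 257/185 = 1.3892, giving w = 257/(185+257) = 0.581.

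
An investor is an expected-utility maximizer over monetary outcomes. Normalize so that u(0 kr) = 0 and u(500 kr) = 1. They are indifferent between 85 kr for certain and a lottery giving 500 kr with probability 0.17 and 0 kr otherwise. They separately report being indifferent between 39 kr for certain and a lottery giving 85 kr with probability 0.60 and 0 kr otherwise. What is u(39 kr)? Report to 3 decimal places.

0.102

First, u(85 kr) = 0.17·u(500 kr) + 0.83·u(0 kr) = 0.17.
The second indifference gives u(39 kr) = 0.60·u(85 kr) + 0.40·u(0 kr) = 0.60·0.17 + 0.40·0.00 = 0.1020.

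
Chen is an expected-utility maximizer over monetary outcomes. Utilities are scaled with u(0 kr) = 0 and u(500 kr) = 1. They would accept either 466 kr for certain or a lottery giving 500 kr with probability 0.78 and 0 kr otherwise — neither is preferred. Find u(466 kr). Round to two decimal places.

u(466 kr) equals the lottery's expected utility: 0.78·1 + 0.22·0 = 0.78.

0.78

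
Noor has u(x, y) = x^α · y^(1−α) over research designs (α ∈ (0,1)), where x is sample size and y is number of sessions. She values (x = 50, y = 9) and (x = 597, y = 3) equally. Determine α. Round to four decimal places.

α ≈ 0.3070

The Cobb–Douglas utilities coincide, so 50^α·9^(1−α) = 597^α·3^(1−α).
(50/597)^α = (3/9)^(1−α); take logs: α·ln(50/597) = (1−α)·ln(3/9), i.e. α·-2.4798941 = (1−α)·-1.0986123.
So α/(1−α) = (-1.0986123)/(-2.4798941) = 0.4430077, and α = 0.4430077/1.4430077 ≈ 0.3070.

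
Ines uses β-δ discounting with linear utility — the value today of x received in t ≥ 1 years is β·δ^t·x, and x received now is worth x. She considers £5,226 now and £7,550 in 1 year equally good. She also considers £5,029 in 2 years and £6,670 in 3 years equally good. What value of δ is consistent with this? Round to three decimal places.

Both payoffs in the second observation are in the future, so β drops out: δ^2·5029 = δ^3·6670 ⇒ δ = 5029/6670 = 0.75397.

δ ≈ 0.754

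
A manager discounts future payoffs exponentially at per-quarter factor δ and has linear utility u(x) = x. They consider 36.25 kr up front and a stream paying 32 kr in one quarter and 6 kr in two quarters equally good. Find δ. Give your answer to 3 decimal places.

Present value of the stream is 32·δ + 6·δ². Indifference gives 32δ + 6δ² = 36.25.
That is, 6δ² + 32δ − 36.25 = 0, a quadratic in δ.
The positive root is δ = [−32 + √(32² + 4·6·36.25)] / (2·6) = (−32 + 43.520)/12 ≈ 0.960.

δ ≈ 0.960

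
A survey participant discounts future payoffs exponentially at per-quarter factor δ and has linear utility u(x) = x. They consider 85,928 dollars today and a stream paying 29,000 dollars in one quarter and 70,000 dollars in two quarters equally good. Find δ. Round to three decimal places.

δ ≈ 0.920

The stream is worth 29000δ + 70000δ² today, so 29000δ + 70000δ² = 85928.
That is, 70000δ² + 29000δ − 85928 = 0, a quadratic in δ.
δ = (−29000 + √(29000² + 4·70000·85928)) / (2·70000) = (−29000 + √24900840000.00) / 140000 ≈ 0.920.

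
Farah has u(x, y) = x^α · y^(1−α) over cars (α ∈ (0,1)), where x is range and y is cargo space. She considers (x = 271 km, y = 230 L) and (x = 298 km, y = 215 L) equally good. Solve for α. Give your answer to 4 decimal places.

Indifference: 271^α · 230^(1−α) = 298^α · 215^(1−α).
Rearrange to (271/298)^α = (215/230)^(1−α) and take logs: α·-0.0949747 = (1−α)·-0.0674413.
So α/(1−α) = (-0.0674413)/(-0.0949747) = 0.7100975, and α = 0.7100975/1.7100975 ≈ 0.4152.

α ≈ 0.4152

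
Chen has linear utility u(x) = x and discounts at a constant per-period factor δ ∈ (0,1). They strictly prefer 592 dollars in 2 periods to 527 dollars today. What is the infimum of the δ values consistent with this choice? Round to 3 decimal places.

Under u(x) = x this choice says 527 < δ^2·592.
So δ^2 > 527/592 = 0.89020; taking the square root of both positive sides preserves the inequality.
δ > (527/592)^(1/2) ≈ 0.944.

δ > 0.944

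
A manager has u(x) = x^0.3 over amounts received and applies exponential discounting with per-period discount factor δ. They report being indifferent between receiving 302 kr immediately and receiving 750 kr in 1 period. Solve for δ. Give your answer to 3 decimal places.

The payoff in 1 period is discounted by δ, so u(302) = δ·u(750) and δ = u(302)/u(750).
With u(x) = x^0.3: δ = 302^0.3/750^0.3 = (302/750)^0.3 = 0.76117.

δ ≈ 0.761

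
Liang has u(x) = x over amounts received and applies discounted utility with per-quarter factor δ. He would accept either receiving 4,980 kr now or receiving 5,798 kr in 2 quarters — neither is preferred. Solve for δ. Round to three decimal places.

Equating discounted utilities: u(4980) = δ^2·u(5798) ⇒ δ^2 = u(4980)/u(5798).
With u(x) = x: δ^2 = 4980/5798 = 0.85892.
Hence δ = (0.85892)^(1/2) = 0.92678.

δ ≈ 0.927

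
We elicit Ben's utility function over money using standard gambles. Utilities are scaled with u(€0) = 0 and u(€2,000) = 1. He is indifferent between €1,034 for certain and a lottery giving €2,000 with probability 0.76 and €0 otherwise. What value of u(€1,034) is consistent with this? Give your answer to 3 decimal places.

0.760

u(€1,034) equals the lottery's expected utility: 0.76·1 + 0.24·0 = 0.76.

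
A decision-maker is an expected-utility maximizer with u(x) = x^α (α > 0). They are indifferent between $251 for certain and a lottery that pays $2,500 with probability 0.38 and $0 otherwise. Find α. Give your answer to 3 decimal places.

The lottery's expected utility is 0.38·u(2500) + 0.62·u(0) = 0.38·2500^α (since u(0) = 0 for α > 0).
Equating: 251^α = 0.38·2500^α, i.e. 0.1004^α = 0.38.
α = ln(0.38) / ln(251/2500) = -0.967584/-2.298593 ≈ 0.421.

α ≈ 0.421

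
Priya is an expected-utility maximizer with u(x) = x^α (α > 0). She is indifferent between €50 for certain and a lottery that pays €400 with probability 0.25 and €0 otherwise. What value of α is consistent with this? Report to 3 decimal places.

The lottery's expected utility is 0.25·u(400) + 0.75·u(0) = 0.25·400^α (since u(0) = 0 for α > 0).
Indifference: 50^α = 0.25·400^α, so (50/400)^α = 0.25.
Taking logs: α·ln(50/400) = ln(0.25), so α = -1.386294 / -2.079442 ≈ 0.667.

α ≈ 0.667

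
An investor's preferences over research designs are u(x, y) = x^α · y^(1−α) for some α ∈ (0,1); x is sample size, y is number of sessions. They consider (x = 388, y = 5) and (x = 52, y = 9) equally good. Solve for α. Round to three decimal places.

Indifference: 388^α · 5^(1−α) = 52^α · 9^(1−α).
Taking logs: α·ln 388 + (1−α)·ln 5 = α·ln 52 + (1−α)·ln 9, i.e. α·2.009762 = (1−α)·0.587787.
So α/(1−α) = (0.587787)/(2.009762) = 0.292466, and α = 0.292466/1.292466 ≈ 0.226.

α ≈ 0.226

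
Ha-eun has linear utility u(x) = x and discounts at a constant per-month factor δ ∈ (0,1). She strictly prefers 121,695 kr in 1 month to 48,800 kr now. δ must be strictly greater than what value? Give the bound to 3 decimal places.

δ > 0.401

The preference means 48800 < δ·121695.
So δ > 48800/121695 = 0.40100.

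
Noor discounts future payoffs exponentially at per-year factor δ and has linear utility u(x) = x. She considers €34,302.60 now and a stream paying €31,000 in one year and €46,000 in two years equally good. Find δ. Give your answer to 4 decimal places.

δ ≈ 0.5900

Equating present values: 34302.60 = 31000δ + 46000δ².
That is, 46000δ² + 31000δ − 34302.60 = 0, a quadratic in δ.
δ = (−31000 + √(31000² + 4·46000·34302.60)) / (2·46000) = (−31000 + √7272678400.00) / 92000 ≈ 0.5900.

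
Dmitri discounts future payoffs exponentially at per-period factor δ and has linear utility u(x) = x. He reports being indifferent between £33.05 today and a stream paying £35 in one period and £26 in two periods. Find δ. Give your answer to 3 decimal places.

δ ≈ 0.640

Equating present values: 33.05 = 35δ + 26δ².
That is, 26δ² + 35δ − 33.05 = 0, a quadratic in δ.
The positive root is δ = [−35 + √(35² + 4·26·33.05)] / (2·26) = (−35 + 68.280)/52 ≈ 0.640.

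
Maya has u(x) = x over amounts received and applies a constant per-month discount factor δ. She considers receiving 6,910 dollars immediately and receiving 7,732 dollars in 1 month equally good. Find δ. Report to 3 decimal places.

δ ≈ 0.894

Equating discounted utilities: u(6910) = δ·u(7732) ⇒ δ = u(6910)/u(7732).
With u(x) = x: δ = 6910/7732 = 0.89369.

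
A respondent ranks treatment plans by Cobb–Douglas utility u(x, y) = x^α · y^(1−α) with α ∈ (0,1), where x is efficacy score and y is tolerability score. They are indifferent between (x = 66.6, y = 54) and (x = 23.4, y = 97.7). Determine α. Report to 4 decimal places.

α ≈ 0.3618

Set the two utilities equal: 66.6^α·54^(1−α) = 23.4^α·97.7^(1−α).
Taking logs: α·ln 66.6 + (1−α)·ln 54 = α·ln 23.4 + (1−α)·ln 97.7, i.e. α·1.0459686 = (1−α)·0.5929175.
With A = 1.0459686 and B = 0.5929175: α·A = (1−α)·B, so α = B/(A+B) = 0.5929175/1.6388861 ≈ 0.3618.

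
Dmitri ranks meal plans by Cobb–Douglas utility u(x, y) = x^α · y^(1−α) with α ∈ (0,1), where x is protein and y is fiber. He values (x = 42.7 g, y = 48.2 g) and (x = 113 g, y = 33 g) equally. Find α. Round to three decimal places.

Set the two utilities equal: 42.7^α·48.2^(1−α) = 113^α·33^(1−α).
Rearrange to (42.7/113)^α = (33/48.2)^(1−α) and take logs: α·-0.973189 = (1−α)·-0.378851.
So α/(1−α) = (-0.378851)/(-0.973189) = 0.389288, and α = 0.389288/1.389288 ≈ 0.280.

α ≈ 0.280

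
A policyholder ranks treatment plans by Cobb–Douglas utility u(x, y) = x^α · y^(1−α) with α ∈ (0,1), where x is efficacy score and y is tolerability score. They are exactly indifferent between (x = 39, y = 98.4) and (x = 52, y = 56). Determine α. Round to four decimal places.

α ≈ 0.6621

The Cobb–Douglas utilities coincide, so 39^α·98.4^(1−α) = 52^α·56^(1−α).
(39/52)^α = (56/98.4)^(1−α); take logs: α·ln(39/52) = (1−α)·ln(56/98.4), i.e. α·-0.2876821 = (1−α)·-0.5636891.
So α/(1−α) = (-0.5636891)/(-0.2876821) = 1.9594167, and α = 1.9594167/2.9594167 ≈ 0.6621.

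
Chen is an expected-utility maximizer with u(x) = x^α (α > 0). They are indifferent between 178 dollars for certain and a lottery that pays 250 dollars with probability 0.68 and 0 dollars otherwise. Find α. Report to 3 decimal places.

The lottery's expected utility is 0.68·u(250) + 0.32·u(0) = 0.68·250^α (since u(0) = 0 for α > 0).
Equating: 178^α = 0.68·250^α, i.e. 0.7120^α = 0.68.
α = ln(0.68) / ln(178/250) = -0.385662/-0.339677 ≈ 1.135.

α ≈ 1.135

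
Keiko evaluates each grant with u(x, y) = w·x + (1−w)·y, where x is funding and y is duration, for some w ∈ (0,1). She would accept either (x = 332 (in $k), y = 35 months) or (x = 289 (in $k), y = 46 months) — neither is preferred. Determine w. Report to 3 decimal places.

w = 0.204

Equating utilities: w·332 + (1−w)·35 = w·289 + (1−w)·46.
w·(332−289) = (1−w)·(46−35), i.e. w·43 = (1−w)·11.
So w/(1−w) = 11/43 = 0.2558, giving w = 11/(43+11) = 0.204.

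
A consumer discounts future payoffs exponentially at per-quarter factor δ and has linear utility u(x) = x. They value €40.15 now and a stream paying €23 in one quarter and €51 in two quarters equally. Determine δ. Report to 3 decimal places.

The stream is worth 23δ + 51δ² today, so 23δ + 51δ² = 40.15.
So 51δ² + 23δ − 40.15 = 0.
By the quadratic formula (taking the positive root), δ = (−23 + √8719.60) / 102 ≈ 0.690.

δ ≈ 0.690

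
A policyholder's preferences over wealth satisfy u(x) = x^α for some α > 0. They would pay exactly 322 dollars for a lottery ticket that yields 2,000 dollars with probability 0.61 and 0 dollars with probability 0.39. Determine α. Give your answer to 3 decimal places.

α ≈ 0.271

Since u(0) = 0, the lottery's EU is 0.61·2000^α.
Setting u(322) equal to that: 322^α = 0.61·2000^α ⇒ (322/2000)^α = 0.61.
Taking logs: α·ln(322/2000) = ln(0.61), so α = -0.494296 / -1.826351 ≈ 0.271.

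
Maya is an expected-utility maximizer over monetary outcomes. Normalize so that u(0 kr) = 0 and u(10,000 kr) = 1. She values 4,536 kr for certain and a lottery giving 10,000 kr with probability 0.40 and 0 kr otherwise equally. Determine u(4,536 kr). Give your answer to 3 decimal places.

0.400

The indifference gives u(4,536 kr) = 0.40·u(10,000 kr) + 0.60·u(0 kr) = 0.40·1 + 0.60·0 = 0.40.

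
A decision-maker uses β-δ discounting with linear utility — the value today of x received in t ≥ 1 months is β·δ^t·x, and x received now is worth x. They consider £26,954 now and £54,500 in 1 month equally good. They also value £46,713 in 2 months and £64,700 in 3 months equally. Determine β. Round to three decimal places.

From the later pair, β·δ^2·46713 = β·δ^3·64700; dividing through, δ = 46713/64700 = 0.72199.
The first indifference: 26954 = β·δ·54500, so β = 26954/(δ·54500) = 26954/(0.72199·54500) ≈ 0.685.

β ≈ 0.685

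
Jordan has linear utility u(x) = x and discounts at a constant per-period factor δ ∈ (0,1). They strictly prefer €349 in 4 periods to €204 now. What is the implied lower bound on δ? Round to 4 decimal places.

δ > 0.8744

Comparing present values: 204 < δ^4·349.
So δ^4 > 204/349 = 0.58453; taking the 4th root of both positive sides preserves the inequality.
δ > 0.58453^(1/4) = 0.8744.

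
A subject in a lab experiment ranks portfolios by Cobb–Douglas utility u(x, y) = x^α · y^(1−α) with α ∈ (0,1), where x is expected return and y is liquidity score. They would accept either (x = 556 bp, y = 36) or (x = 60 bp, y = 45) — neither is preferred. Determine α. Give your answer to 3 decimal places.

α ≈ 0.091

Indifference: 556^α · 36^(1−α) = 60^α · 45^(1−α).
Rearrange to (556/60)^α = (45/36)^(1−α) and take logs: α·2.226424 = (1−α)·0.223144.
Thus α·(2.449568) = 0.223144, so α = 0.223144/2.449568 ≈ 0.091.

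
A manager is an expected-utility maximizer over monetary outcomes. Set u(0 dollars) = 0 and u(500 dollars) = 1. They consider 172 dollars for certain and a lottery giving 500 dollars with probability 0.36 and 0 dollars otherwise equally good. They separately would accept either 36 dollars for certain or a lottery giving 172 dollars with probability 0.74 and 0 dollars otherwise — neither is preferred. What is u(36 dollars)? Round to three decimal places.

First, u(172 dollars) = 0.36·u(500 dollars) + 0.64·u(0 dollars) = 0.36.
Then u(36 dollars) = 0.74·u(172 dollars) + 0.26·u(0 dollars) = 0.74·0.36 + 0.26·0.00 = 0.2664.

0.266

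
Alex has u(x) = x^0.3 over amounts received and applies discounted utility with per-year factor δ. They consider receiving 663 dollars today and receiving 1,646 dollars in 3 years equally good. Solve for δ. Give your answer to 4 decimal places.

Equating discounted utilities: u(663) = δ^3·u(1646) ⇒ δ^3 = u(663)/u(1646).
With u(x) = x^0.3: δ^3 = 663^0.3/1646^0.3 = (663/1646)^0.3 = 0.76125.
So δ = 0.76125^(1/3) ≈ 0.9131.

δ ≈ 0.9131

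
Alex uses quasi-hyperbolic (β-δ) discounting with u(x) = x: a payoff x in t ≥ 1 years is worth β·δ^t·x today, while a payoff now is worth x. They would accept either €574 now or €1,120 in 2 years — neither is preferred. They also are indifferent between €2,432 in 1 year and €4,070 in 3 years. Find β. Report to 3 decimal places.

β ≈ 0.858

Both payoffs in the second observation are in the future, so β drops out: δ^1·2432 = δ^3·4070 ⇒ δ^2 = 2432/4070 = 0.59754, so δ = 0.77301.
The first indifference: 574 = β·δ^2·1120, so β = 574/(δ^2·1120) = 574/(0.59754·1120) ≈ 0.858.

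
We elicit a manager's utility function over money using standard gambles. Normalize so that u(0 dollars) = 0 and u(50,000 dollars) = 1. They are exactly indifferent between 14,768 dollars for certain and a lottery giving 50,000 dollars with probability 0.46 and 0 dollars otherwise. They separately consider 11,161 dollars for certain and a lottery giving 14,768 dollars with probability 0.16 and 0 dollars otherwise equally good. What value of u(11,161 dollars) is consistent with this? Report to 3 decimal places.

0.074

First, u(14,768 dollars) = 0.46·u(50,000 dollars) + 0.54·u(0 dollars) = 0.46.
The second indifference gives u(11,161 dollars) = 0.16·u(14,768 dollars) + 0.84·u(0 dollars) = 0.16·0.46 + 0.84·0.00 = 0.0736.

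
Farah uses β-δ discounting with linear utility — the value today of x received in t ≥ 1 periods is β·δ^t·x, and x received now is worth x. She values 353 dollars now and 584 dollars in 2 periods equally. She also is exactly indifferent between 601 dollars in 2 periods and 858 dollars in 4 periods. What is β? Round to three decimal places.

β ≈ 0.863

The second indifference involves only future payoffs, so β cancels: β·δ^2·601 = β·δ^4·858, giving δ^2 = 601/858 = 0.70047, so δ = 0.83694.
Substituting δ into 353 = β·δ^2·584: β = 353/(409.072) ≈ 0.863.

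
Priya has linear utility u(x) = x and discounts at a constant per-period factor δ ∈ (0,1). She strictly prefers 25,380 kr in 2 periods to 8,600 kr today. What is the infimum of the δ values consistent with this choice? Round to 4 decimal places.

Under u(x) = x this choice says 8600 < δ^2·25380.
Dividing by 25380: δ^2 > 0.33885. Both sides are positive, so the square root keeps the direction.
δ > (8600/25380)^(1/2) ≈ 0.5821.

δ > 0.5821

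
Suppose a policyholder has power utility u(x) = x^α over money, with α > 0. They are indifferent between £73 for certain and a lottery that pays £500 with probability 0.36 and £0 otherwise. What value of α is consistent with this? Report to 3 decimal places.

α ≈ 0.531

Since u(0) = 0, the lottery's EU is 0.36·500^α.
Setting u(73) equal to that: 73^α = 0.36·500^α ⇒ (73/500)^α = 0.36.
Taking logs: α·ln(73/500) = ln(0.36), so α = -1.021651 / -1.924149 ≈ 0.531.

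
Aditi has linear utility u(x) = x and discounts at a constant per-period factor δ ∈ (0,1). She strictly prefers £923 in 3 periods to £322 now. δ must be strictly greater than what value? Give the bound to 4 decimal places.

The preference means 322 < δ^3·923.
Dividing by 923: δ^3 > 0.34886. Both sides are positive, so the cube root keeps the direction.
δ > 0.34886^(1/3) = 0.7040.

δ > 0.7040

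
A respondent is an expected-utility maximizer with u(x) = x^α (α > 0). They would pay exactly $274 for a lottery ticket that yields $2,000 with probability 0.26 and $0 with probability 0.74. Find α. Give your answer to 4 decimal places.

The lottery's expected utility is 0.26·u(2000) + 0.74·u(0) = 0.26·2000^α (since u(0) = 0 for α > 0).
Equating: 274^α = 0.26·2000^α, i.e. 0.1370^α = 0.26.
α = ln(0.26) / ln(274/2000) = -1.3470736/-1.9877744 ≈ 0.6777.

α ≈ 0.6777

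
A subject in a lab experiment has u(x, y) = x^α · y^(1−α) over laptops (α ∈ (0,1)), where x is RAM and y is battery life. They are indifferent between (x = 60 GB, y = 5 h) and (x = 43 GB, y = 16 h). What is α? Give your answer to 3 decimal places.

α ≈ 0.777

Set the two utilities equal: 60^α·5^(1−α) = 43^α·16^(1−α).
Rearrange to (60/43)^α = (16/5)^(1−α) and take logs: α·0.333144 = (1−α)·1.163151.
So α/(1−α) = (1.163151)/(0.333144) = 3.491436, and α = 3.491436/4.491436 ≈ 0.777.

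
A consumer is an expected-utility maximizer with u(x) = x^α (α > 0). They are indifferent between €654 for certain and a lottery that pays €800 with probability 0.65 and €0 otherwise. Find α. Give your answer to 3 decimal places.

EU(lottery) = 0.65·800^α + 0.35·0 = 0.65·800^α.
Indifference: 654^α = 0.65·800^α, so (654/800)^α = 0.65.
Taking logs: α·ln(654/800) = ln(0.65), so α = -0.430783 / -0.201504 ≈ 2.138.

α ≈ 2.138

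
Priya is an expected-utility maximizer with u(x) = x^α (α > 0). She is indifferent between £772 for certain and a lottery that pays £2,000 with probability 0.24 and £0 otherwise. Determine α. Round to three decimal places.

The lottery's expected utility is 0.24·u(2000) + 0.76·u(0) = 0.24·2000^α (since u(0) = 0 for α > 0).
Setting u(772) equal to that: 772^α = 0.24·2000^α ⇒ (772/2000)^α = 0.24.
Taking logs: α·ln(772/2000) = ln(0.24), so α = -1.427116 / -0.951918 ≈ 1.499.

α ≈ 1.499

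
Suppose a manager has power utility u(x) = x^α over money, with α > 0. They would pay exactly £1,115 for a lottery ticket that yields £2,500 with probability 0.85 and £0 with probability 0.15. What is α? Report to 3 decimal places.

The lottery's expected utility is 0.85·u(2500) + 0.15·u(0) = 0.85·2500^α (since u(0) = 0 for α > 0).
Indifference: 1115^α = 0.85·2500^α, so (1115/2500)^α = 0.85.
Take logs: α = ln 0.85 / ln(1115/2500) ≈ 0.20128.

α ≈ 0.201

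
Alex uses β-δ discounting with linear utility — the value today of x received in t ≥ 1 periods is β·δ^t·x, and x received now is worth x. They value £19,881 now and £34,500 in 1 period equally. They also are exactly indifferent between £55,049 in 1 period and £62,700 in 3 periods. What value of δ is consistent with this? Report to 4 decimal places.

δ ≈ 0.9370

From the later pair, β·δ^1·55049 = β·δ^3·62700; dividing through, δ^2 = 55049/62700 = 0.87797, so δ = 0.93700.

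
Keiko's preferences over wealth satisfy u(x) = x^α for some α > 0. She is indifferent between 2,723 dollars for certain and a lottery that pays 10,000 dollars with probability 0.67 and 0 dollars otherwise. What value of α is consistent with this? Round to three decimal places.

EU(lottery) = 0.67·10000^α + 0.33·0 = 0.67·10000^α.
Equating: 2723^α = 0.67·10000^α, i.e. 0.2723^α = 0.67.
Taking logs: α·ln(2723/10000) = ln(0.67), so α = -0.400478 / -1.300851 ≈ 0.308.

α ≈ 0.308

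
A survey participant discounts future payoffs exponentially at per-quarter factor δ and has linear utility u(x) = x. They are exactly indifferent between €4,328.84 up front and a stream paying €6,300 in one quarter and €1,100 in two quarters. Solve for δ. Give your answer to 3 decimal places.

The stream is worth 6300δ + 1100δ² today, so 6300δ + 1100δ² = 4328.84.
That is, 1100δ² + 6300δ − 4328.84 = 0, a quadratic in δ.
The positive root is δ = [−6300 + √(6300² + 4·1100·4328.84)] / (2·1100) = (−6300 + 7664.000)/2200 ≈ 0.620.

δ ≈ 0.620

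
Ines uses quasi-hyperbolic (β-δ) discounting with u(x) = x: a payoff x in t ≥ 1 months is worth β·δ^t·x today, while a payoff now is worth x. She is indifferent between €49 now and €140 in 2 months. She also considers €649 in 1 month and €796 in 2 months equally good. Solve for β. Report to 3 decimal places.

β ≈ 0.527

Both payoffs in the second observation are in the future, so β drops out: δ^1·649 = δ^2·796 ⇒ δ = 649/796 = 0.81533.
The first indifference: 49 = β·δ^2·140, so β = 49/(δ^2·140) = 49/(0.66476·140) ≈ 0.527.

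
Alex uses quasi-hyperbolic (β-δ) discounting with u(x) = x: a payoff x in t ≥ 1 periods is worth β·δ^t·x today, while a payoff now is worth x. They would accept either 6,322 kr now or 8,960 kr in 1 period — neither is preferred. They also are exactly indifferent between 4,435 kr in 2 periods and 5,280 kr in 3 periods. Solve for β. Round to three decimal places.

From the later pair, β·δ^2·4435 = β·δ^3·5280; dividing through, δ = 4435/5280 = 0.83996.
Substituting δ into 6322 = β·δ·8960: β = 6322/(7526.061) ≈ 0.840.

β ≈ 0.840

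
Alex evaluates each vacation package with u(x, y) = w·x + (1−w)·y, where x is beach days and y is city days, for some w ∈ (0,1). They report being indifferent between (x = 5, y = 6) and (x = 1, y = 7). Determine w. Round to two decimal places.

Indifference: w·5 + (1−w)·6 = w·1 + (1−w)·7.
w·(5−1) = (1−w)·(7−6), i.e. w·4 = (1−w)·1.
Hence w = 1/(4+1) = 1/5 = 0.20.

w = 0.20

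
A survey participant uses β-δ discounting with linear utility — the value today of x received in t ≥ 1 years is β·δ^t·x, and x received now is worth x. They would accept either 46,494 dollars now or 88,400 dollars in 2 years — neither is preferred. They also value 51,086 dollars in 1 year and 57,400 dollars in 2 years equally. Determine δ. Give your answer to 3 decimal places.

δ ≈ 0.890

Both payoffs in the second observation are in the future, so β drops out: δ^1·51086 = δ^2·57400 ⇒ δ = 51086/57400 = 0.89000.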